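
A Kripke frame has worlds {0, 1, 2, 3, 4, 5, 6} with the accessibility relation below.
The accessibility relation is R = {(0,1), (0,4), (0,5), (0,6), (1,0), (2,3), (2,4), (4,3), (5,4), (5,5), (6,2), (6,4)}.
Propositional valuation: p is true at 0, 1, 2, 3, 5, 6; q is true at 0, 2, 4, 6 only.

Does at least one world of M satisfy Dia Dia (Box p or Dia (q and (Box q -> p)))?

Yes

Let φ = Dia Dia (Box p or Dia (q and (Box q -> p))). Evaluate φ at each world:
  0 (successors {1, 4, 5, 6}): φ is true.
  1 (successors {0}): φ is true.
  2 (successors {3, 4}): φ is true.
  3 (successors ∅): φ is false.
  4 (successors {3}): φ is false.
  5 (successors {4, 5}): φ is true.
  6 (successors {2, 4}): φ is true.
Detail at 0 (witness):
  At 0: Dia Dia (Box p or Dia (q and (Box q -> p))) requires Dia (Box p or Dia (q and (Box q -> p))) at some successor in {1, 4, 5, 6}.
    Dia (Box p or Dia (q and (Box q -> p))) holds at 1, so Dia Dia (Box p or Dia (q and (Box q -> p))) is true at 0.
      At 1: Dia (Box p or Dia (q and (Box q -> p))) requires Box p or Dia (q and (Box q -> p)) at some successor in {0}.
        Box p or Dia (q and (Box q -> p)) holds at 0, so Dia (Box p or Dia (q and (Box q -> p))) is true at 1.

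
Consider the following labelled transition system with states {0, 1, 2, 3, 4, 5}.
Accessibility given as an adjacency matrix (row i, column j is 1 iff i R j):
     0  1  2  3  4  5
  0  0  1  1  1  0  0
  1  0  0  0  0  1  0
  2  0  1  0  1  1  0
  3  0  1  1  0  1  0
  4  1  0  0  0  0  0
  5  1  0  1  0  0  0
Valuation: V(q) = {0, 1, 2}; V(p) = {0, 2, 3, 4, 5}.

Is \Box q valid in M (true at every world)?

Let φ = \Box q. Evaluate φ at each world:
  0 (successors {1, 2, 3}): φ is false.
  1 (successors {4}): φ is false.
  2 (successors {1, 3, 4}): φ is false.
  3 (successors {1, 2, 4}): φ is false.
  4 (successors {0}): φ is true.
  5 (successors {0, 2}): φ is true.
Detail at 0 (counterexample):
  At 0: \Box q requires q at every successor {1, 2, 3}.
    q fails at 3, so \Box q is false at 0.

No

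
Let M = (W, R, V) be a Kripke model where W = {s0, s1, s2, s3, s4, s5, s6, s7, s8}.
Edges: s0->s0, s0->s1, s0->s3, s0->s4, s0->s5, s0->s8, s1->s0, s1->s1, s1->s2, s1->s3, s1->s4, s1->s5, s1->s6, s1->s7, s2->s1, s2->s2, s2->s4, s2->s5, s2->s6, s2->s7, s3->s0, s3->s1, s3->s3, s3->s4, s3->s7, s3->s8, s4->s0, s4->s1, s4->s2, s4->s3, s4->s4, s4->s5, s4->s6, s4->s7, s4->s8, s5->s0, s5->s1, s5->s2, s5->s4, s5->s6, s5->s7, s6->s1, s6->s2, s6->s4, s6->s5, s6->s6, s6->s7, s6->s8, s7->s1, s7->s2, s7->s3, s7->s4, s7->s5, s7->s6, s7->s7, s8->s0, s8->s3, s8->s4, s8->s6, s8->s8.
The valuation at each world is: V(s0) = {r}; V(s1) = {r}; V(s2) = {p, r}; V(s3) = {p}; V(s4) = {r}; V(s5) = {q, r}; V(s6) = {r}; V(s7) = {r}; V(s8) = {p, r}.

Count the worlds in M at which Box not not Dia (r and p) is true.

9

Let φ = Box not not Dia (r and p). Evaluate φ at each world:
  s0 (successors {s0, s1, s3, s4, s5, s8}): φ is true.
  s1 (successors {s0, s1, s2, s3, s4, s5, s6, s7}): φ is true.
  s2 (successors {s1, s2, s4, s5, s6, s7}): φ is true.
  s3 (successors {s0, s1, s3, s4, s7, s8}): φ is true.
  s4 (successors {s0, s1, s2, s3, s4, s5, s6, s7, s8}): φ is true.
  s5 (successors {s0, s1, s2, s4, s6, s7}): φ is true.
  s6 (successors {s1, s2, s4, s5, s6, s7, s8}): φ is true.
  s7 (successors {s1, s2, s3, s4, s5, s6, s7}): φ is true.
  s8 (successors {s0, s3, s4, s6, s8}): φ is true.
For instance, at s4:
  At s4: Box not not Dia (r and p) requires not not Dia (r and p) at every successor {s0, s1, s2, s3, s4, s5, s6, s7, s8}.
    At s0: not not Dia (r and p) is true.
    At s1: not not Dia (r and p) is true.
    At s2: not not Dia (r and p) is true.
    At s3: not not Dia (r and p) is true.
    At s4: not not Dia (r and p) is true.
    At s5: not not Dia (r and p) is true.
    At s6: not not Dia (r and p) is true.
    At s7: not not Dia (r and p) is true.
    At s8: not not Dia (r and p) is true.
  So Box not not Dia (r and p) is true at s4.
Satisfying worlds: {s0, s1, s2, s3, s4, s5, s6, s7, s8}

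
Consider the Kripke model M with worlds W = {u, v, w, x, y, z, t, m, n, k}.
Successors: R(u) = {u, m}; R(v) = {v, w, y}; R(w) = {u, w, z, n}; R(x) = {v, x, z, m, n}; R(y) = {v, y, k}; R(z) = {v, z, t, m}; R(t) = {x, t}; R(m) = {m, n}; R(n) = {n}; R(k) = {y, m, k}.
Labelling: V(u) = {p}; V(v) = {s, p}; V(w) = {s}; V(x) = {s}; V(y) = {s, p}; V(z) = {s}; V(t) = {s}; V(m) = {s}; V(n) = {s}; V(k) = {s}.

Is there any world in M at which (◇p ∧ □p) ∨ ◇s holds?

Let φ = (◇p ∧ □p) ∨ ◇s. Evaluate φ at each world:
  u (successors {u, m}): φ is true.
  v (successors {v, w, y}): φ is true.
  w (successors {u, w, z, n}): φ is true.
  x (successors {v, x, z, m, n}): φ is true.
  y (successors {v, y, k}): φ is true.
  z (successors {v, z, t, m}): φ is true.
  t (successors {x, t}): φ is true.
  m (successors {m, n}): φ is true.
  n (successors {n}): φ is true.
  k (successors {y, m, k}): φ is true.
Detail at u (witness):
  At u: ◇p ∧ □p is false, ◇s is true, so (◇p ∧ □p) ∨ ◇s is true.
    At u: ◇p is true, □p is false, so ◇p ∧ □p is false.
      At u: ◇p requires p at some successor in {u, m}.
        p holds at u, so ◇p is true at u.
      At u: □p requires p at every successor {u, m}.
        p fails at m, so □p is false at u.
    At u: ◇s requires s at some successor in {u, m}.
      s holds at m, so ◇s is true at u.

Yes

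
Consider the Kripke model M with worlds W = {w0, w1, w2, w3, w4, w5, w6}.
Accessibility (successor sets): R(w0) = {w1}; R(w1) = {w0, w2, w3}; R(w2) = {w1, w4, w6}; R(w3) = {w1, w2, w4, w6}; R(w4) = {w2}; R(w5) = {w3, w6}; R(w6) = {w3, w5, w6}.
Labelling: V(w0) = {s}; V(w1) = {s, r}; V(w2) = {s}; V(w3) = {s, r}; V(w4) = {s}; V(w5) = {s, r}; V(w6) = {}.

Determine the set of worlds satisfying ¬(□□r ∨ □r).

w1, w2, w3, w4, w5, w6

Let φ = ¬(□□r ∨ □r). Evaluate φ at each world:
  w0 (successors {w1}): φ is false.
  w1 (successors {w0, w2, w3}): φ is true.
  w2 (successors {w1, w4, w6}): φ is true.
  w3 (successors {w1, w2, w4, w6}): φ is true.
  w4 (successors {w2}): φ is true.
  w5 (successors {w3, w6}): φ is true.
  w6 (successors {w3, w5, w6}): φ is true.
For instance, at w1:
  At w1: □□r ∨ □r is false, so ¬(□□r ∨ □r) is true.
    At w1: □□r is false, □r is false, so □□r ∨ □r is false.
      At w1: □□r requires □r at every successor {w0, w2, w3}.
        □r fails at w2, so □□r is false at w1.
      At w1: □r requires r at every successor {w0, w2, w3}.
        r fails at w0, so □r is false at w1.
Satisfying worlds: {w1, w2, w3, w4, w5, w6}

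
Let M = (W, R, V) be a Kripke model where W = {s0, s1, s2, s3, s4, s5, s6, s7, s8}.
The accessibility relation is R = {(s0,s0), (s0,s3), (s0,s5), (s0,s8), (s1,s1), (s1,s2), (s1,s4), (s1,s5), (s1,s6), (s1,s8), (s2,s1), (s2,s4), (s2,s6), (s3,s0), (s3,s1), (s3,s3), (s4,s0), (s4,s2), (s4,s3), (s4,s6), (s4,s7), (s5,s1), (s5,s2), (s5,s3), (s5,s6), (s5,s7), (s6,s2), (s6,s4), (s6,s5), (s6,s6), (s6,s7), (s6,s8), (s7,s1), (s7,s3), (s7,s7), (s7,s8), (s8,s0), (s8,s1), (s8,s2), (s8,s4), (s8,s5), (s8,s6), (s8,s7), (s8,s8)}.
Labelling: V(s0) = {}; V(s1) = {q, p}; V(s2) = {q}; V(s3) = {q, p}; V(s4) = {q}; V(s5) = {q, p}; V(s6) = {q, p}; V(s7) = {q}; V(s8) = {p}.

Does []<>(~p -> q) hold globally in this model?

Let φ = []<>(~p -> q). Evaluate φ at each world:
  s0 (successors {s0, s3, s5, s8}): φ is true.
  s1 (successors {s1, s2, s4, s5, s6, s8}): φ is true.
  s2 (successors {s1, s4, s6}): φ is true.
  s3 (successors {s0, s1, s3}): φ is true.
  s4 (successors {s0, s2, s3, s6, s7}): φ is true.
  s5 (successors {s1, s2, s3, s6, s7}): φ is true.
  s6 (successors {s2, s4, s5, s6, s7, s8}): φ is true.
  s7 (successors {s1, s3, s7, s8}): φ is true.
  s8 (successors {s0, s1, s2, s4, s5, s6, s7, s8}): φ is true.
For instance, at s1:
  At s1: []<>(~p -> q) requires <>(~p -> q) at every successor {s1, s2, s4, s5, s6, s8}.
    At s1: <>(~p -> q) is true.
    At s2: <>(~p -> q) is true.
    At s4: <>(~p -> q) is true.
    At s5: <>(~p -> q) is true.
    At s6: <>(~p -> q) is true.
    At s8: <>(~p -> q) is true.
  So []<>(~p -> q) is true at s1.

Yes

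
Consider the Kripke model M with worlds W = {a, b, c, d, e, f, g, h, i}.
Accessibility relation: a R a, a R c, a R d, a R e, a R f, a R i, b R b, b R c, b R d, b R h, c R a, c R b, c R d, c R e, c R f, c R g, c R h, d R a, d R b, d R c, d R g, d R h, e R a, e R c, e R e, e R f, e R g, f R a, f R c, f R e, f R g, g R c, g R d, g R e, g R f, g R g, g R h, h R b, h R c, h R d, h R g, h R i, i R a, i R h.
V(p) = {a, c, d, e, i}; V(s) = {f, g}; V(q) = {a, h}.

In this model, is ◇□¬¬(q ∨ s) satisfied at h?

At h: ◇□¬¬(q ∨ s) requires □¬¬(q ∨ s) at some successor in {b, c, d, g, i}.
  □¬¬(q ∨ s) holds at i, so ◇□¬¬(q ∨ s) is true at h.
    At i: □¬¬(q ∨ s) requires ¬¬(q ∨ s) at every successor {a, h}.
      At a: ¬¬(q ∨ s) is true.
      At h: ¬¬(q ∨ s) is true.
    So □¬¬(q ∨ s) is true at i.

Yes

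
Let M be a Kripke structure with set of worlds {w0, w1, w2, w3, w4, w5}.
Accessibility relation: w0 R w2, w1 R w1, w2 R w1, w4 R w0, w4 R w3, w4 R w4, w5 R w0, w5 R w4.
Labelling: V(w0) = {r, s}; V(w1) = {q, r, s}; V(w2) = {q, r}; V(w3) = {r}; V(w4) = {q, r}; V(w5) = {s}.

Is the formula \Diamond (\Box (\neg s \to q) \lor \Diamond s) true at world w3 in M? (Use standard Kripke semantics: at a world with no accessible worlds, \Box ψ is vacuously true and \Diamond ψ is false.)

Recall that \Box ψ holds at a world iff ψ holds at every accessible world, and \Diamond ψ holds iff ψ holds at some accessible world.
At w3: no accessible worlds, so \Diamond (\Box (\neg s \to q) \lor \Diamond s) is false.

No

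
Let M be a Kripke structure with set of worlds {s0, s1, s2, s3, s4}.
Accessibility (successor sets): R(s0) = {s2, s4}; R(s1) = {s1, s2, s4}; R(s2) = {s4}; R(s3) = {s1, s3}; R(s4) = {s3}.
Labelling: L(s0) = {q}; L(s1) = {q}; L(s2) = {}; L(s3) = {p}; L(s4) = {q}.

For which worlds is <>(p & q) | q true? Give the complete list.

Let φ = <>(p & q) | q. Evaluate φ at each world:
  s0 (successors {s2, s4}): φ is true.
  s1 (successors {s1, s2, s4}): φ is true.
  s2 (successors {s4}): φ is false.
  s3 (successors {s1, s3}): φ is false.
  s4 (successors {s3}): φ is true.
For instance, at s0:
  At s0: <>(p & q) is false, q is true, so <>(p & q) | q is true.
    At s0: <>(p & q) requires p & q at some successor in {s2, s4}.
      At s2: p & q is false.
      At s4: p & q is false.
    So <>(p & q) is false at s0.
Satisfying worlds: {s0, s1, s4}

s0, s1, s4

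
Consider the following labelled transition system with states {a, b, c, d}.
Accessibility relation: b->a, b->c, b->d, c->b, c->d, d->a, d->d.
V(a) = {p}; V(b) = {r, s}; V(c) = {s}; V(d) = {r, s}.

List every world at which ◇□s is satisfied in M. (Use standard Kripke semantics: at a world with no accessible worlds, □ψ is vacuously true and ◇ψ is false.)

b, d

Let φ = ◇□s. Evaluate φ at each world:
  a (successors ∅): φ is false.
  b (successors {a, c, d}): φ is true.
  c (successors {b, d}): φ is false.
  d (successors {a, d}): φ is true.
For instance, at b:
  At b: ◇□s requires □s at some successor in {a, c, d}.
    □s holds at a, so ◇□s is true at b.
      At a: no accessible worlds, so □s holds vacuously.
Satisfying worlds: {b, d}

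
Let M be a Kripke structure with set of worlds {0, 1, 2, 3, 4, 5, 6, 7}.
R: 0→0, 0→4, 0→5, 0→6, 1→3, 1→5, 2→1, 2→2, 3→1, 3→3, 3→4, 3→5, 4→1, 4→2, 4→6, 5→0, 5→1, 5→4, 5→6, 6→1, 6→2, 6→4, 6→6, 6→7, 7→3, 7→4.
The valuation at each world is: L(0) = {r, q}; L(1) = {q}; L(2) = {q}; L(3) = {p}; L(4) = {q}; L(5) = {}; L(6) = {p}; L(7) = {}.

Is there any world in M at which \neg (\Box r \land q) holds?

Yes

Let φ = \neg (\Box r \land q). Evaluate φ at each world:
  0 (successors {0, 4, 5, 6}): φ is true.
  1 (successors {3, 5}): φ is true.
  2 (successors {1, 2}): φ is true.
  3 (successors {1, 3, 4, 5}): φ is true.
  4 (successors {1, 2, 6}): φ is true.
  5 (successors {0, 1, 4, 6}): φ is true.
  6 (successors {1, 2, 4, 6, 7}): φ is true.
  7 (successors {3, 4}): φ is true.
Detail at 0 (witness):
  At 0: \Box r \land q is false, so \neg (\Box r \land q) is true.
    At 0: \Box r is false, q is true, so \Box r \land q is false.
      At 0: \Box r requires r at every successor {0, 4, 5, 6}.
        r fails at 4, so \Box r is false at 0.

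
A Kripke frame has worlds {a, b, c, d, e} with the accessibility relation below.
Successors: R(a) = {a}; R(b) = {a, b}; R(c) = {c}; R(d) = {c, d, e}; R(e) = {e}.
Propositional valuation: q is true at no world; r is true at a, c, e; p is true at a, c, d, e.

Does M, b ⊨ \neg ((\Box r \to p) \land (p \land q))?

At b: (\Box r \to p) \land (p \land q) is false, so \neg ((\Box r \to p) \land (p \land q)) is true.
  At b: \Box r \to p is true, p \land q is false, so (\Box r \to p) \land (p \land q) is false.
    At b: \Box r is false, p is false, so \Box r \to p is true.
      At b: \Box r requires r at every successor {a, b}.
        r fails at b, so \Box r is false at b.

Yes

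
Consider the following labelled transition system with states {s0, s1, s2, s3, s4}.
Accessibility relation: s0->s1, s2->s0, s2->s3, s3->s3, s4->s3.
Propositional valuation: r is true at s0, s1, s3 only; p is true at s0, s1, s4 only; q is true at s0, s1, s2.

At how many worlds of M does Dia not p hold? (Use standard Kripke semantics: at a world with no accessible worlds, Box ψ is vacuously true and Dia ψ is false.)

3

Recall that Dia ψ holds at a world iff ψ holds at some accessible world.
Let φ = Dia not p. Evaluate φ at each world:
  s0 (successors {s1}): φ is false.
  s1 (successors ∅): φ is false.
  s2 (successors {s0, s3}): φ is true.
  s3 (successors {s3}): φ is true.
  s4 (successors {s3}): φ is true.
For instance, at s4:
  At s4: Dia not p requires not p at some successor in {s3}.
    not p holds at s3, so Dia not p is true at s4.
Satisfying worlds: {s2, s3, s4}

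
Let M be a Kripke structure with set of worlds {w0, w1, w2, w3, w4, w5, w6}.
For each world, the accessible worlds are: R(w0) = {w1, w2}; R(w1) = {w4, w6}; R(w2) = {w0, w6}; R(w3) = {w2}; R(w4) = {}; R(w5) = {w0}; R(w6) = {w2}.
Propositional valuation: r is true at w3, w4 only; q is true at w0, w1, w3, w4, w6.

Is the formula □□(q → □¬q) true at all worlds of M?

No

Let φ = □□(q → □¬q). Evaluate φ at each world:
  w0 (successors {w1, w2}): φ is false.
  w1 (successors {w4, w6}): φ is true.
  w2 (successors {w0, w6}): φ is false.
  w3 (successors {w2}): φ is false.
  w4 (successors ∅): φ is true.
  w5 (successors {w0}): φ is false.
  w6 (successors {w2}): φ is false.
Detail at w0 (counterexample):
  At w0: □□(q → □¬q) requires □(q → □¬q) at every successor {w1, w2}.
    □(q → □¬q) fails at w2, so □□(q → □¬q) is false at w0.
      At w2: □(q → □¬q) requires q → □¬q at every successor {w0, w6}.
        q → □¬q fails at w0, so □(q → □¬q) is false at w2.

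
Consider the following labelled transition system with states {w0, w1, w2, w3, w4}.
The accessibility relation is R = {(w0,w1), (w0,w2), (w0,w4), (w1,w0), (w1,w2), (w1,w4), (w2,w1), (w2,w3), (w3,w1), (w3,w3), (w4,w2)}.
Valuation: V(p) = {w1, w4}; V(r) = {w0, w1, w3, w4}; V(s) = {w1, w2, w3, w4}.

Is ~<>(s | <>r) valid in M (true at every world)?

No

Let φ = ~<>(s | <>r). Evaluate φ at each world:
  w0 (successors {w1, w2, w4}): φ is false.
  w1 (successors {w0, w2, w4}): φ is false.
  w2 (successors {w1, w3}): φ is false.
  w3 (successors {w1, w3}): φ is false.
  w4 (successors {w2}): φ is false.
Detail at w0 (counterexample):
  At w0: <>(s | <>r) is true, so ~<>(s | <>r) is false.
    At w0: <>(s | <>r) requires s | <>r at some successor in {w1, w2, w4}.
      s | <>r holds at w1, so <>(s | <>r) is true at w0.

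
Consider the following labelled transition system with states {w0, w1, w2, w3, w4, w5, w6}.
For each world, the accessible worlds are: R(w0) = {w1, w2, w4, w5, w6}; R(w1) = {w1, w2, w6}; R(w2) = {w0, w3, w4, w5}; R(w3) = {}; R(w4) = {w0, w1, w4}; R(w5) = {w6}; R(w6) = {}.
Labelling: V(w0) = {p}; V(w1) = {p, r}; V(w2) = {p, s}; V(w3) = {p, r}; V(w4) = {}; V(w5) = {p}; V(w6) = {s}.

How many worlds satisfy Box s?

Let φ = Box s. Evaluate φ at each world:
  w0 (successors {w1, w2, w4, w5, w6}): φ is false.
  w1 (successors {w1, w2, w6}): φ is false.
  w2 (successors {w0, w3, w4, w5}): φ is false.
  w3 (successors ∅): φ is true.
  w4 (successors {w0, w1, w4}): φ is false.
  w5 (successors {w6}): φ is true.
  w6 (successors ∅): φ is true.
For instance, at w0:
  At w0: Box s requires s at every successor {w1, w2, w4, w5, w6}.
    s fails at w1, so Box s is false at w0.
Satisfying worlds: {w3, w5, w6}

3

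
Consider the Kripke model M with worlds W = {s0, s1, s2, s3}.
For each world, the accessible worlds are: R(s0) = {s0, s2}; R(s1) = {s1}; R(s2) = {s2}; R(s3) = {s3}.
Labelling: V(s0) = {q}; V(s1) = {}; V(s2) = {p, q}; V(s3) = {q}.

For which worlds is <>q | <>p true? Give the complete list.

s0, s2, s3

Recall that <>ψ holds at a world iff ψ holds at some accessible world.
Let φ = <>q | <>p. Evaluate φ at each world:
  s0 (successors {s0, s2}): φ is true.
  s1 (successors {s1}): φ is false.
  s2 (successors {s2}): φ is true.
  s3 (successors {s3}): φ is true.
For instance, at s1:
  At s1: <>q is false, <>p is false, so <>q | <>p is false.
    At s1: <>q requires q at some successor in {s1}.
      At s1: q is false.
    So <>q is false at s1.
    At s1: <>p requires p at some successor in {s1}.
      At s1: p is false.
    So <>p is false at s1.
Satisfying worlds: {s0, s2, s3}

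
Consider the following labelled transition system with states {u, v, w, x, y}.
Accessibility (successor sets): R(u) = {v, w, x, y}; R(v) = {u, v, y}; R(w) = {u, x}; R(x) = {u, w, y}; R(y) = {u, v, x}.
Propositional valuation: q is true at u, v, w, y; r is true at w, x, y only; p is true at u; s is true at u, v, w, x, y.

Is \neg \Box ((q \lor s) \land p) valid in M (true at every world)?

Yes

Let φ = \neg \Box ((q \lor s) \land p). Evaluate φ at each world:
  u (successors {v, w, x, y}): φ is true.
  v (successors {u, v, y}): φ is true.
  w (successors {u, x}): φ is true.
  x (successors {u, w, y}): φ is true.
  y (successors {u, v, x}): φ is true.
For instance, at y:
  At y: \Box ((q \lor s) \land p) is false, so \neg \Box ((q \lor s) \land p) is true.
    At y: \Box ((q \lor s) \land p) requires (q \lor s) \land p at every successor {u, v, x}.
      (q \lor s) \land p fails at v, so \Box ((q \lor s) \land p) is false at y.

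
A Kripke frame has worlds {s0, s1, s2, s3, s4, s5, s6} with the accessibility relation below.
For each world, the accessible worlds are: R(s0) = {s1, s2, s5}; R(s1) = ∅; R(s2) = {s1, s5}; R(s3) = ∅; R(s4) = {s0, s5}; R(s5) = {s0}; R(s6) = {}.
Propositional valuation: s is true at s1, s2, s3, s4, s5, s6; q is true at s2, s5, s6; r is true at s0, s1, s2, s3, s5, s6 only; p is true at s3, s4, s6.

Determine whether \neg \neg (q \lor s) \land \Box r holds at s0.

At s0: \neg \neg (q \lor s) is false, \Box r is true, so \neg \neg (q \lor s) \land \Box r is false.
  At s0: \Box r requires r at every successor {s1, s2, s5}.
    At s1: r is true.
    At s2: r is true.
    At s5: r is true.
  So \Box r is true at s0.

No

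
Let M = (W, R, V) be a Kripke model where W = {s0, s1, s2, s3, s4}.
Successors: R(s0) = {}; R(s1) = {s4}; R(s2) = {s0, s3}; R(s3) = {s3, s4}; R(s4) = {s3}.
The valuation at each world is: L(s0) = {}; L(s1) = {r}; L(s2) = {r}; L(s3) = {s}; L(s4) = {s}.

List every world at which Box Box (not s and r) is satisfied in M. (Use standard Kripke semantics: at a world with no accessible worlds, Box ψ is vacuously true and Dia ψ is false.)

Let φ = Box Box (not s and r). Evaluate φ at each world:
  s0 (successors ∅): φ is true.
  s1 (successors {s4}): φ is false.
  s2 (successors {s0, s3}): φ is false.
  s3 (successors {s3, s4}): φ is false.
  s4 (successors {s3}): φ is false.
For instance, at s1:
  At s1: Box Box (not s and r) requires Box (not s and r) at every successor {s4}.
    Box (not s and r) fails at s4, so Box Box (not s and r) is false at s1.
      At s4: Box (not s and r) requires not s and r at every successor {s3}.
        not s and r fails at s3, so Box (not s and r) is false at s4.
Satisfying worlds: {s0}

s0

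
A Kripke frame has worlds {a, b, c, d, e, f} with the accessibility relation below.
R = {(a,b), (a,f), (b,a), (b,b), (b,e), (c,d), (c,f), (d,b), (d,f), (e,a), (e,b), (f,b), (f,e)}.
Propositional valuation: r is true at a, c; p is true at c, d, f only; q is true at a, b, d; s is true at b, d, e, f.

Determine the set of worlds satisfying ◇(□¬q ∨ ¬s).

Let φ = ◇(□¬q ∨ ¬s). Evaluate φ at each world:
  a (successors {b, f}): φ is false.
  b (successors {a, b, e}): φ is true.
  c (successors {d, f}): φ is false.
  d (successors {b, f}): φ is false.
  e (successors {a, b}): φ is true.
  f (successors {b, e}): φ is false.
For instance, at b:
  At b: ◇(□¬q ∨ ¬s) requires □¬q ∨ ¬s at some successor in {a, b, e}.
    □¬q ∨ ¬s holds at a, so ◇(□¬q ∨ ¬s) is true at b.
      At a: □¬q is false, ¬s is true, so □¬q ∨ ¬s is true.
Satisfying worlds: {b, e}

b, e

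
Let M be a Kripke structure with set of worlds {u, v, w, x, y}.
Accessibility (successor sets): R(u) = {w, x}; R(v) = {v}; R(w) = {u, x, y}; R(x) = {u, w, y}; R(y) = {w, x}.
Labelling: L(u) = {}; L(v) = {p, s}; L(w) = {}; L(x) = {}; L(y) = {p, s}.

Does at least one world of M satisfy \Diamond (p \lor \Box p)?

Yes

Let φ = \Diamond (p \lor \Box p). Evaluate φ at each world:
  u (successors {w, x}): φ is false.
  v (successors {v}): φ is true.
  w (successors {u, x, y}): φ is true.
  x (successors {u, w, y}): φ is true.
  y (successors {w, x}): φ is false.
Detail at v (witness):
  At v: \Diamond (p \lor \Box p) requires p \lor \Box p at some successor in {v}.
    p \lor \Box p holds at v, so \Diamond (p \lor \Box p) is true at v.
      At v: p is true, \Box p is true, so p \lor \Box p is true.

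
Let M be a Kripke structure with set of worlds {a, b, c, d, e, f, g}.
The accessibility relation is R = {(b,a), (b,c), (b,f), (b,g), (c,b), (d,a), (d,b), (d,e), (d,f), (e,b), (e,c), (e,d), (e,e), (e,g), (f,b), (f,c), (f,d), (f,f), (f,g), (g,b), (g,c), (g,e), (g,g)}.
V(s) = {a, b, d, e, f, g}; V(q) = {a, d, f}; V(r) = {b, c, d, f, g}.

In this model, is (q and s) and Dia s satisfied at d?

Recall that Dia ψ holds at a world iff ψ holds at some accessible world.
At d: q and s is true, Dia s is true, so (q and s) and Dia s is true.
  At d: Dia s requires s at some successor in {a, b, e, f}.
    s holds at a, so Dia s is true at d.

Yes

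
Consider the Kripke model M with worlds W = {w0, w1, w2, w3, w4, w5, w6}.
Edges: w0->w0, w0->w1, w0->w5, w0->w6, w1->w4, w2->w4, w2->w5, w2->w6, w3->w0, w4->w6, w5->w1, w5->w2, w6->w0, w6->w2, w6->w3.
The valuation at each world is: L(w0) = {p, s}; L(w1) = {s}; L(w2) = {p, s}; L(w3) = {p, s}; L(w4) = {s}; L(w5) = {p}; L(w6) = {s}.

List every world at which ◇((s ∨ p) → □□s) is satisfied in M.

w0, w1, w2, w5, w6

Let φ = ◇((s ∨ p) → □□s). Evaluate φ at each world:
  w0 (successors {w0, w1, w5, w6}): φ is true.
  w1 (successors {w4}): φ is true.
  w2 (successors {w4, w5, w6}): φ is true.
  w3 (successors {w0}): φ is false.
  w4 (successors {w6}): φ is false.
  w5 (successors {w1, w2}): φ is true.
  w6 (successors {w0, w2, w3}): φ is true.
For instance, at w6:
  At w6: ◇((s ∨ p) → □□s) requires (s ∨ p) → □□s at some successor in {w0, w2, w3}.
    (s ∨ p) → □□s holds at w2, so ◇((s ∨ p) → □□s) is true at w6.
      At w2: s ∨ p is true, □□s is true, so (s ∨ p) → □□s is true.
Satisfying worlds: {w0, w1, w2, w5, w6}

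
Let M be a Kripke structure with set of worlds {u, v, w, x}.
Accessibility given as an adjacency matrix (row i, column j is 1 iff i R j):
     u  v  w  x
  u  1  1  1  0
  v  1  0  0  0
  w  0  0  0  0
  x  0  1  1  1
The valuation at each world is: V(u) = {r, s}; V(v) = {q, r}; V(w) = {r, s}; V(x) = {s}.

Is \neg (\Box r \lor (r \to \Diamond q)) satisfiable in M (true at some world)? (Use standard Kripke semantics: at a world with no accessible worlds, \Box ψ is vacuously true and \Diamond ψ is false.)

No

Recall that \Box ψ holds at a world iff ψ holds at every accessible world, and \Diamond ψ holds iff ψ holds at some accessible world.
Let φ = \neg (\Box r \lor (r \to \Diamond q)). Evaluate φ at each world:
  u (successors {u, v, w}): φ is false.
  v (successors {u}): φ is false.
  w (successors ∅): φ is false.
  x (successors {v, w, x}): φ is false.
For instance, at u:
  At u: \Box r \lor (r \to \Diamond q) is true, so \neg (\Box r \lor (r \to \Diamond q)) is false.
    At u: \Box r is true, r \to \Diamond q is true, so \Box r \lor (r \to \Diamond q) is true.
      At u: \Box r requires r at every successor {u, v, w}.
        At u: r is true.
        At v: r is true.
        At w: r is true.
      So \Box r is true at u.
      At u: r is true, \Diamond q is true, so r \to \Diamond q is true.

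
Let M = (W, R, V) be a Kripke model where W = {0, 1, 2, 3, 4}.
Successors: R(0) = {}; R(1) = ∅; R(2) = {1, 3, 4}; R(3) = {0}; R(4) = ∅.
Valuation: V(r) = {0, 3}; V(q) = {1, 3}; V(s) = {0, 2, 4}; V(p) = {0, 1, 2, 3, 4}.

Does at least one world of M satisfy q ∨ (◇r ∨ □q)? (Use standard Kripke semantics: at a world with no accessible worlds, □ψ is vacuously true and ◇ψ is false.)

Let φ = q ∨ (◇r ∨ □q). Evaluate φ at each world:
  0 (successors ∅): φ is true.
  1 (successors ∅): φ is true.
  2 (successors {1, 3, 4}): φ is true.
  3 (successors {0}): φ is true.
  4 (successors ∅): φ is true.
Detail at 0 (witness):
  At 0: q is false, ◇r ∨ □q is true, so q ∨ (◇r ∨ □q) is true.
    At 0: ◇r is false, □q is true, so ◇r ∨ □q is true.
      At 0: no accessible worlds, so ◇r is false.
      At 0: no accessible worlds, so □q holds vacuously.

Yes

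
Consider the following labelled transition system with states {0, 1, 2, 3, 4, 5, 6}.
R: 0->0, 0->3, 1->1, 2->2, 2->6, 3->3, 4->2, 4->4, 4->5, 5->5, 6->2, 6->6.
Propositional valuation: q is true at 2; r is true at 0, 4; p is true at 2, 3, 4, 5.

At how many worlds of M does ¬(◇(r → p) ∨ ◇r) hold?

Recall that ◇ψ holds at a world iff ψ holds at some accessible world.
Let φ = ¬(◇(r → p) ∨ ◇r). Evaluate φ at each world:
  0 (successors {0, 3}): φ is false.
  1 (successors {1}): φ is false.
  2 (successors {2, 6}): φ is false.
  3 (successors {3}): φ is false.
  4 (successors {2, 4, 5}): φ is false.
  5 (successors {5}): φ is false.
  6 (successors {2, 6}): φ is false.
For instance, at 5:
  At 5: ◇(r → p) ∨ ◇r is true, so ¬(◇(r → p) ∨ ◇r) is false.
    At 5: ◇(r → p) is true, ◇r is false, so ◇(r → p) ∨ ◇r is true.
      At 5: ◇(r → p) requires r → p at some successor in {5}.
        r → p holds at 5, so ◇(r → p) is true at 5.
      At 5: ◇r requires r at some successor in {5}.
        At 5: r is false.
      So ◇r is false at 5.
Satisfying worlds: none.

0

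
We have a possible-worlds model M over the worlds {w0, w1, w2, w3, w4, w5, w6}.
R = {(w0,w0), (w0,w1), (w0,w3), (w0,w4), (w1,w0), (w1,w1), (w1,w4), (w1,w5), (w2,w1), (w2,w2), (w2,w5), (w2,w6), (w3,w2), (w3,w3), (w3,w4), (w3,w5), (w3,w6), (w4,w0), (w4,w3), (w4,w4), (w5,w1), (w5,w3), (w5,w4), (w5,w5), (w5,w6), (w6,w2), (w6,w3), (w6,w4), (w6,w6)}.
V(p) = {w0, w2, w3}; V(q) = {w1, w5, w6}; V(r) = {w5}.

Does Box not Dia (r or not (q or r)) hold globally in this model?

No

Recall that Box ψ holds at a world iff ψ holds at every accessible world, and Dia ψ holds iff ψ holds at some accessible world.
Let φ = Box not Dia (r or not (q or r)). Evaluate φ at each world:
  w0 (successors {w0, w1, w3, w4}): φ is false.
  w1 (successors {w0, w1, w4, w5}): φ is false.
  w2 (successors {w1, w2, w5, w6}): φ is false.
  w3 (successors {w2, w3, w4, w5, w6}): φ is false.
  w4 (successors {w0, w3, w4}): φ is false.
  w5 (successors {w1, w3, w4, w5, w6}): φ is false.
  w6 (successors {w2, w3, w4, w6}): φ is false.
Detail at w0 (counterexample):
  At w0: Box not Dia (r or not (q or r)) requires not Dia (r or not (q or r)) at every successor {w0, w1, w3, w4}.
    not Dia (r or not (q or r)) fails at w0, so Box not Dia (r or not (q or r)) is false at w0.
      At w0: Dia (r or not (q or r)) is true, so not Dia (r or not (q or r)) is false.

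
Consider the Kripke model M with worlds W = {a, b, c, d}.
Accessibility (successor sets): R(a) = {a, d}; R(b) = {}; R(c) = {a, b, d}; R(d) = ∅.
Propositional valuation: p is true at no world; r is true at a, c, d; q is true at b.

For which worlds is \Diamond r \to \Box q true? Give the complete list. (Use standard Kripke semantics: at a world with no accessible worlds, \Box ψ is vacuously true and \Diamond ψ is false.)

b, d

Recall that \Box ψ holds at a world iff ψ holds at every accessible world, and \Diamond ψ holds iff ψ holds at some accessible world.
Let φ = \Diamond r \to \Box q. Evaluate φ at each world:
  a (successors {a, d}): φ is false.
  b (successors ∅): φ is true.
  c (successors {a, b, d}): φ is false.
  d (successors ∅): φ is true.
For instance, at c:
  At c: \Diamond r is true, \Box q is false, so \Diamond r \to \Box q is false.
    At c: \Diamond r requires r at some successor in {a, b, d}.
      r holds at a, so \Diamond r is true at c.
    At c: \Box q requires q at every successor {a, b, d}.
      q fails at a, so \Box q is false at c.
Satisfying worlds: {b, d}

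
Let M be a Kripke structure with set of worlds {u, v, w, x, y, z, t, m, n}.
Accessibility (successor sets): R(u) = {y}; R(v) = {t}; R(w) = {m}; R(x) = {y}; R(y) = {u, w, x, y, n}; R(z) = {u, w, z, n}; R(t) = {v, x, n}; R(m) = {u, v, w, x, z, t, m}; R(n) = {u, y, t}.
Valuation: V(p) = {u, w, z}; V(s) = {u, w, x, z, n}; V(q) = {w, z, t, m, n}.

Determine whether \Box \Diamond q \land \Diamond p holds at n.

Recall that \Box ψ holds at a world iff ψ holds at every accessible world, and \Diamond ψ holds iff ψ holds at some accessible world.
At n: \Box \Diamond q is false, \Diamond p is true, so \Box \Diamond q \land \Diamond p is false.
  At n: \Box \Diamond q requires \Diamond q at every successor {u, y, t}.
    \Diamond q fails at u, so \Box \Diamond q is false at n.
      At u: \Diamond q requires q at some successor in {y}.
        At y: q is false.
      So \Diamond q is false at u.
  At n: \Diamond p requires p at some successor in {u, y, t}.
    p holds at u, so \Diamond p is true at n.

No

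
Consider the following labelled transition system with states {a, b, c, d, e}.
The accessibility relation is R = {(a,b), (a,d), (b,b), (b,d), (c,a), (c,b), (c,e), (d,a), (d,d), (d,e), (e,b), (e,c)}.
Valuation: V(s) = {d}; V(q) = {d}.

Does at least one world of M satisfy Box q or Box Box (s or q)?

Let φ = Box q or Box Box (s or q). Evaluate φ at each world:
  a (successors {b, d}): φ is false.
  b (successors {b, d}): φ is false.
  c (successors {a, b, e}): φ is false.
  d (successors {a, d, e}): φ is false.
  e (successors {b, c}): φ is false.
For instance, at c:
  At c: Box q is false, Box Box (s or q) is false, so Box q or Box Box (s or q) is false.
    At c: Box q requires q at every successor {a, b, e}.
      q fails at a, so Box q is false at c.
    At c: Box Box (s or q) requires Box (s or q) at every successor {a, b, e}.
      Box (s or q) fails at a, so Box Box (s or q) is false at c.

No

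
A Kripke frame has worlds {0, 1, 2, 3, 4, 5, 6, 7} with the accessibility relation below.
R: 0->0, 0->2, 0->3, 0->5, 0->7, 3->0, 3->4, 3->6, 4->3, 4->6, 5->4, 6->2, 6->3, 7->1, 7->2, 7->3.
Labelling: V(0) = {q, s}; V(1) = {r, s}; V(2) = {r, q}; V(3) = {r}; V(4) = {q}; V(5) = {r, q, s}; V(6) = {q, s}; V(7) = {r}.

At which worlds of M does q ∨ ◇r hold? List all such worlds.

0, 2, 4, 5, 6, 7

Let φ = q ∨ ◇r. Evaluate φ at each world:
  0 (successors {0, 2, 3, 5, 7}): φ is true.
  1 (successors ∅): φ is false.
  2 (successors ∅): φ is true.
  3 (successors {0, 4, 6}): φ is false.
  4 (successors {3, 6}): φ is true.
  5 (successors {4}): φ is true.
  6 (successors {2, 3}): φ is true.
  7 (successors {1, 2, 3}): φ is true.
For instance, at 4:
  At 4: q is true, ◇r is true, so q ∨ ◇r is true.
    At 4: ◇r requires r at some successor in {3, 6}.
      r holds at 3, so ◇r is true at 4.
Satisfying worlds: {0, 2, 4, 5, 6, 7}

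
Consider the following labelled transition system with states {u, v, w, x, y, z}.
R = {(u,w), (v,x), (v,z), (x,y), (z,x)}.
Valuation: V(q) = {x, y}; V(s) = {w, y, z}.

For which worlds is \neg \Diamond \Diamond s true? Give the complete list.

u, w, x, y

Let φ = \neg \Diamond \Diamond s. Evaluate φ at each world:
  u (successors {w}): φ is true.
  v (successors {x, z}): φ is false.
  w (successors ∅): φ is true.
  x (successors {y}): φ is true.
  y (successors ∅): φ is true.
  z (successors {x}): φ is false.
For instance, at u:
  At u: \Diamond \Diamond s is false, so \neg \Diamond \Diamond s is true.
    At u: \Diamond \Diamond s requires \Diamond s at some successor in {w}.
      At w: \Diamond s is false.
    So \Diamond \Diamond s is false at u.
Satisfying worlds: {u, w, x, y}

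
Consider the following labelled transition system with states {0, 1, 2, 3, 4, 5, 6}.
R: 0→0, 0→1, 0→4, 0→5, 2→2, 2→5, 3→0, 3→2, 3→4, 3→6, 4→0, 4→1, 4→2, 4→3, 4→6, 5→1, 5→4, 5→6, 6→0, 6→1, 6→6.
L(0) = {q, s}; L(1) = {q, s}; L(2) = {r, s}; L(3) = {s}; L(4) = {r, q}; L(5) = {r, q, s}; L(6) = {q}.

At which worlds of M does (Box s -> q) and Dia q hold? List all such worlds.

Recall that Box ψ holds at a world iff ψ holds at every accessible world, and Dia ψ holds iff ψ holds at some accessible world.
Let φ = (Box s -> q) and Dia q. Evaluate φ at each world:
  0 (successors {0, 1, 4, 5}): φ is true.
  1 (successors ∅): φ is false.
  2 (successors {2, 5}): φ is false.
  3 (successors {0, 2, 4, 6}): φ is true.
  4 (successors {0, 1, 2, 3, 6}): φ is true.
  5 (successors {1, 4, 6}): φ is true.
  6 (successors {0, 1, 6}): φ is true.
For instance, at 2:
  At 2: Box s -> q is false, Dia q is true, so (Box s -> q) and Dia q is false.
    At 2: Box s is true, q is false, so Box s -> q is false.
      At 2: Box s requires s at every successor {2, 5}.
        At 2: s is true.
        At 5: s is true.
      So Box s is true at 2.
    At 2: Dia q requires q at some successor in {2, 5}.
      q holds at 5, so Dia q is true at 2.
Satisfying worlds: {0, 3, 4, 5, 6}

0, 3, 4, 5, 6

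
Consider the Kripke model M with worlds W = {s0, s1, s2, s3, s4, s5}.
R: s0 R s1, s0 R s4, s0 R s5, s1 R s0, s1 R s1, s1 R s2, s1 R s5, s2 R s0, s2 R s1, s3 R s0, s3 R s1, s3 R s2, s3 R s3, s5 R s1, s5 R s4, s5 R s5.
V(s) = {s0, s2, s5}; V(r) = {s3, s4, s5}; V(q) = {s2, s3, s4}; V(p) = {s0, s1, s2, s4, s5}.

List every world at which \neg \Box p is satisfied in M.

s3

Let φ = \neg \Box p. Evaluate φ at each world:
  s0 (successors {s1, s4, s5}): φ is false.
  s1 (successors {s0, s1, s2, s5}): φ is false.
  s2 (successors {s0, s1}): φ is false.
  s3 (successors {s0, s1, s2, s3}): φ is true.
  s4 (successors ∅): φ is false.
  s5 (successors {s1, s4, s5}): φ is false.
For instance, at s0:
  At s0: \Box p is true, so \neg \Box p is false.
    At s0: \Box p requires p at every successor {s1, s4, s5}.
      At s1: p is true.
      At s4: p is true.
      At s5: p is true.
    So \Box p is true at s0.
Satisfying worlds: {s3}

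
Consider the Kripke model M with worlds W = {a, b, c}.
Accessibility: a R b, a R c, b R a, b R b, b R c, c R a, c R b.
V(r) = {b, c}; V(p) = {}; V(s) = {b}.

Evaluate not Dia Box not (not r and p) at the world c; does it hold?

No

At c: Dia Box not (not r and p) is true, so not Dia Box not (not r and p) is false.
  At c: Dia Box not (not r and p) requires Box not (not r and p) at some successor in {a, b}.
    Box not (not r and p) holds at a, so Dia Box not (not r and p) is true at c.
      At a: Box not (not r and p) requires not (not r and p) at every successor {b, c}.
        At b: not (not r and p) is true.
        At c: not (not r and p) is true.
      So Box not (not r and p) is true at a.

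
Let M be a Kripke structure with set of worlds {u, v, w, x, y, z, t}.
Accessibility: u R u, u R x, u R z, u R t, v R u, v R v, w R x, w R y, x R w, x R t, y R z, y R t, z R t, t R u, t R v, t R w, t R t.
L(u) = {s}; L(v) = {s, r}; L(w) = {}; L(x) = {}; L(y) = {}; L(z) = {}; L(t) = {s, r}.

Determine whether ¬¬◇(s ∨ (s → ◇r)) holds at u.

At u: ¬◇(s ∨ (s → ◇r)) is false, so ¬¬◇(s ∨ (s → ◇r)) is true.
  At u: ◇(s ∨ (s → ◇r)) is true, so ¬◇(s ∨ (s → ◇r)) is false.
    At u: ◇(s ∨ (s → ◇r)) requires s ∨ (s → ◇r) at some successor in {u, x, z, t}.
      s ∨ (s → ◇r) holds at u, so ◇(s ∨ (s → ◇r)) is true at u.

Yes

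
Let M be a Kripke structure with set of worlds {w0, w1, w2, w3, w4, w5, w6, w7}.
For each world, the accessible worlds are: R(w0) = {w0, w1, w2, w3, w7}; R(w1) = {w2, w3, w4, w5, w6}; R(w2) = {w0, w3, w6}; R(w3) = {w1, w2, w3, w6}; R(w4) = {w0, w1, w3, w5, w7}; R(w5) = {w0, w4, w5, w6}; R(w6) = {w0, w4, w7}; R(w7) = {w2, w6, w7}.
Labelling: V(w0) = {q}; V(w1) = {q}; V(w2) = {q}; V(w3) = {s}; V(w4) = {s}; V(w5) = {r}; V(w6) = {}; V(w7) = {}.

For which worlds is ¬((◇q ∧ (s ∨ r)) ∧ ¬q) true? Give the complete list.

w0, w1, w2, w6, w7

Recall that ◇ψ holds at a world iff ψ holds at some accessible world.
Let φ = ¬((◇q ∧ (s ∨ r)) ∧ ¬q). Evaluate φ at each world:
  w0 (successors {w0, w1, w2, w3, w7}): φ is true.
  w1 (successors {w2, w3, w4, w5, w6}): φ is true.
  w2 (successors {w0, w3, w6}): φ is true.
  w3 (successors {w1, w2, w3, w6}): φ is false.
  w4 (successors {w0, w1, w3, w5, w7}): φ is false.
  w5 (successors {w0, w4, w5, w6}): φ is false.
  w6 (successors {w0, w4, w7}): φ is true.
  w7 (successors {w2, w6, w7}): φ is true.
For instance, at w5:
  At w5: (◇q ∧ (s ∨ r)) ∧ ¬q is true, so ¬((◇q ∧ (s ∨ r)) ∧ ¬q) is false.
    At w5: ◇q ∧ (s ∨ r) is true, ¬q is true, so (◇q ∧ (s ∨ r)) ∧ ¬q is true.
      At w5: ◇q is true, s ∨ r is true, so ◇q ∧ (s ∨ r) is true.
Satisfying worlds: {w0, w1, w2, w6, w7}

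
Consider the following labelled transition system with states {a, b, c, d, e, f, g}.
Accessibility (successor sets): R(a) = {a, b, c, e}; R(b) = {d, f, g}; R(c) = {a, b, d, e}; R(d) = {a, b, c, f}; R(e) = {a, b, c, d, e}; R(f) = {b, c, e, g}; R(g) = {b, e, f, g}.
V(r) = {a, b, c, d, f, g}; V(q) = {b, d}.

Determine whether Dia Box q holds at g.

No

Recall that Box ψ holds at a world iff ψ holds at every accessible world, and Dia ψ holds iff ψ holds at some accessible world.
At g: Dia Box q requires Box q at some successor in {b, e, f, g}.
  At b: Box q is false.
  At e: Box q is false.
  At f: Box q is false.
  At g: Box q is false.
So Dia Box q is false at g.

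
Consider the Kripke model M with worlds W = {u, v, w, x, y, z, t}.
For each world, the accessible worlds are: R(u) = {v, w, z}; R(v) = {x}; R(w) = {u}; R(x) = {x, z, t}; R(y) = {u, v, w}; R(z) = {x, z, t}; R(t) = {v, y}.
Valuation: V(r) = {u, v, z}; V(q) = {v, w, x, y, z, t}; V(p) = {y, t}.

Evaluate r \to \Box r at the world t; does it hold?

Yes

At t: r is false, \Box r is false, so r \to \Box r is true.
  At t: \Box r requires r at every successor {v, y}.
    r fails at y, so \Box r is false at t.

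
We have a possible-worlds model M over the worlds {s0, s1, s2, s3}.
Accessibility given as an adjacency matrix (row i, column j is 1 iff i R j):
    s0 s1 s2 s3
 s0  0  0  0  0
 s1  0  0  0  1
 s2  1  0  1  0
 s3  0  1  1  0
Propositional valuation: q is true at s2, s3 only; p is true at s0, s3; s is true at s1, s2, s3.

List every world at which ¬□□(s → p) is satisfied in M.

Let φ = ¬□□(s → p). Evaluate φ at each world:
  s0 (successors ∅): φ is false.
  s1 (successors {s3}): φ is true.
  s2 (successors {s0, s2}): φ is true.
  s3 (successors {s1, s2}): φ is true.
For instance, at s1:
  At s1: □□(s → p) is false, so ¬□□(s → p) is true.
    At s1: □□(s → p) requires □(s → p) at every successor {s3}.
      □(s → p) fails at s3, so □□(s → p) is false at s1.
Satisfying worlds: {s1, s2, s3}

s1, s2, s3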